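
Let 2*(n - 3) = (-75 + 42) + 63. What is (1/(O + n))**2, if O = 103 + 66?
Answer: 1/34969 ≈ 2.8597e-5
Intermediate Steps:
n = 18 (n = 3 + ((-75 + 42) + 63)/2 = 3 + (-33 + 63)/2 = 3 + (1/2)*30 = 3 + 15 = 18)
O = 169
(1/(O + n))**2 = (1/(169 + 18))**2 = (1/187)**2 = 1/34969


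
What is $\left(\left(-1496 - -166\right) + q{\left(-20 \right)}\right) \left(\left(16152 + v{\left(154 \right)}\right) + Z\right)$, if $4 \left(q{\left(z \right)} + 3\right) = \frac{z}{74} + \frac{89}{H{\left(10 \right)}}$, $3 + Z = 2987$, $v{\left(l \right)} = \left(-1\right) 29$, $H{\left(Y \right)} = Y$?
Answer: $- \frac{37634045229}{1480} \approx -2.5428 \cdot 10^{7}$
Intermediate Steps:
$v{\left(l \right)} = -29$
$Z = 2984$ ($Z = -3 + 2987 = 2984$)
$q{\left(z \right)} = - \frac{31}{40} + \frac{z}{296}$ ($q{\left(z \right)} = -3 + \frac{\frac{z}{74} + \frac{89}{10}}{4} = -3 + \frac{\frac{89}{10} + \frac{z}{74}}{4} = -3 + \left(\frac{89}{40} + \frac{z}{296}\right) = - \frac{31}{40} + \frac{z}{296}$)
$\left(\left(-1496 - -166\right) + q{\left(-20 \right)}\right) \left(\left(16152 + v{\left(154 \right)}\right) + Z\right) = \left(\left(-1496 - -166\right) + \left(- \frac{31}{40} + \frac{1}{296} \left(-20\right)\right)\right) \left(\left(16152 - 29\right) + 2984\right) = \left(\left(-1496 + 166\right) - \frac{1247}{1480}\right) \left(16123 + 2984\right) = \left(-1330 - \frac{1247}{1480}\right) 19107 = \left(- \frac{1969647}{1480}\right) 19107 = - \frac{37634045229}{1480}$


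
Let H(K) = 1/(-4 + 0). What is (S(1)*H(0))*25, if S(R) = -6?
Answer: 75/2 ≈ 37.500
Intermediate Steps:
H(K) = -¼ (H(K) = 1/(-4) = -¼)
(S(1)*H(0))*25 = -6*(-¼)*25 = (3/2)*25 = 75/2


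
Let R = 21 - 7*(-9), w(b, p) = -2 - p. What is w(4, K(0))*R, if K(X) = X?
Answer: -168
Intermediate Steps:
R = 84 (R = 21 + 63 = 84)
w(4, K(0))*R = (-2 - 1*0)*84 = (-2 + 0)*84 = -2*84 = -168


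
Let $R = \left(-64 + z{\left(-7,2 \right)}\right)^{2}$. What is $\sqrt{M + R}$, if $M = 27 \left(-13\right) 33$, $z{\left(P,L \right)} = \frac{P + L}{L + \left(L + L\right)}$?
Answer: $\frac{i \sqrt{265667}}{6} \approx 85.905 i$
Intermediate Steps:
$z{\left(P,L \right)} = \frac{L + P}{3 L}$ ($z{\left(P,L \right)} = \frac{L + P}{L + 2 L} = \frac{L + P}{3 L}$)
$M = -11583$ ($M = \left(-351\right) 33 = -11583$)
$R = \frac{151321}{36}$ ($R = \left(-64 + \frac{2 - 7}{3 \cdot 2}\right)^{2} = \left(-64 + \frac{1}{3} \cdot \frac{1}{2} \left(-5\right)\right)^{2} = \left(-64 - \frac{5}{6}\right)^{2} = \left(- \frac{389}{6}\right)^{2} = \frac{151321}{36} \approx 4203.4$)
$\sqrt{M + R} = \sqrt{-11583 + \frac{151321}{36}} = \sqrt{- \frac{265667}{36}} = \frac{i \sqrt{265667}}{6}$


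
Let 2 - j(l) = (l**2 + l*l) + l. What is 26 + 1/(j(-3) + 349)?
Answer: 8737/336 ≈ 26.003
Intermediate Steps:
j(l) = 2 - l - 2*l**2 (j(l) = 2 - ((l**2 + l*l) + l) = 2 - ((l**2 + l**2) + l) = 2 - (2*l**2 + l) = 2 - (l + 2*l**2) = 2 + (-l - 2*l**2) = 2 - l - 2*l**2)
26 + 1/(j(-3) + 349) = 26 + 1/((2 - 1*(-3) - 2*(-3)**2) + 349) = 26 + 1/((2 + 3 - 2*9) + 349) = 26 + 1/((2 + 3 - 18) + 349) = 26 + 1/(-13 + 349) = 26 + 1/336 = 8737/336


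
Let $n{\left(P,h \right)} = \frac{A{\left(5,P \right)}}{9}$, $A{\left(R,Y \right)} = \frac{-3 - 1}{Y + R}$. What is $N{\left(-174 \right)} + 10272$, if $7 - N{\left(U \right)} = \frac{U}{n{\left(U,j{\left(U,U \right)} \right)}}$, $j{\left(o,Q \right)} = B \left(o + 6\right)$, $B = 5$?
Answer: $\frac{152885}{2} \approx 76443.0$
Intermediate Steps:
$A{\left(R,Y \right)} = - \frac{4}{R + Y}$
$j{\left(o,Q \right)} = 30 + 5 o$ ($j{\left(o,Q \right)} = 5 \left(o + 6\right) = 5 \left(6 + o\right) = 30 + 5 o$)
$n{\left(P,h \right)} = - \frac{4}{9 \left(5 + P\right)}$ ($n{\left(P,h \right)} = \frac{\left(-4\right) \frac{1}{5 + P}}{9} = - \frac{4}{5 + P} \frac{1}{9} = - \frac{4}{9 \left(5 + P\right)}$)
$N{\left(U \right)} = 7 - U \left(- \frac{45}{4} - \frac{9 U}{4}\right)$ ($N{\left(U \right)} = 7 - \frac{U}{\left(-4\right) \frac{1}{45 + 9 U}} = 7 - U \left(- \frac{45}{4} - \frac{9 U}{4}\right)$)
$N{\left(-174 \right)} + 10272 = \left(7 + \frac{9}{4} \left(-174\right) \left(5 - 174\right)\right) + 10272 = \left(7 + \frac{9}{4} \left(-174\right) \left(-169\right)\right) + 10272 = \left(7 + \frac{132327}{2}\right) + 10272 = \frac{132341}{2} + 10272 = \frac{152885}{2}$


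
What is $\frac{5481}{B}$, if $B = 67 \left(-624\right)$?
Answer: $- \frac{1827}{13936} \approx -0.1311$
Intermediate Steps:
$B = -41808$
$\frac{5481}{B} = \frac{5481}{-41808} = 5481 \left(- \frac{1}{41808}\right) = - \frac{1827}{13936}$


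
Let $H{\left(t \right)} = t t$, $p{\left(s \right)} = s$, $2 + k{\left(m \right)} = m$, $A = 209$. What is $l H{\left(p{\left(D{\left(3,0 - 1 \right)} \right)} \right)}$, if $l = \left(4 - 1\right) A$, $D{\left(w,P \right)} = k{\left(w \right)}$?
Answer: $627$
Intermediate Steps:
$k{\left(m \right)} = -2 + m$
$D{\left(w,P \right)} = -2 + w$
$H{\left(t \right)} = t^{2}$
$l = 627$ ($l = \left(4 - 1\right) 209 = 3 \cdot 209 = 627$)
$l H{\left(p{\left(D{\left(3,0 - 1 \right)} \right)} \right)} = 627 \left(-2 + 3\right)^{2} = 627 \cdot 1^{2} = 627 \cdot 1 = 627$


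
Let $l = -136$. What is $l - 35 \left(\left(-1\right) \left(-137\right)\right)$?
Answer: $-4931$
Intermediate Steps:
$l - 35 \left(\left(-1\right) \left(-137\right)\right) = -136 - 35 \left(\left(-1\right) \left(-137\right)\right) = -136 - 4795 = -4931$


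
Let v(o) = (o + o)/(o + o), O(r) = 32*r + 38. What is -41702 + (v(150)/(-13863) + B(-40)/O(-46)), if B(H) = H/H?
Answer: -276338891927/6626514 ≈ -41702.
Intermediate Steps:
B(H) = 1
O(r) = 38 + 32*r
v(o) = 1 (v(o) = (2*o)/((2*o)) = (2*o)*(1/(2*o)) = 1)
-41702 + (v(150)/(-13863) + B(-40)/O(-46)) = -41702 + (1/(-13863) + 1/(38 + 32*(-46))) = -41702 + (1*(-1/13863) + 1/(38 - 1472)) = -41702 + (-1/13863 + 1/(-1434)) = -41702 + (-1/13863 + 1*(-1/1434)) = -41702 + (-1/13863 - 1/1434) = -41702 - 5099/6626514 = -276338891927/6626514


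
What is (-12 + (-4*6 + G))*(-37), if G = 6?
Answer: 1110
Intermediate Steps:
(-12 + (-4*6 + G))*(-37) = (-12 + (-4*6 + 6))*(-37) = (-12 + (-24 + 6))*(-37) = (-12 - 18)*(-37) = -30*(-37) = 1110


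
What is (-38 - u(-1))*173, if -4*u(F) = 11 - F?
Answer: -6055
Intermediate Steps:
u(F) = -11/4 + F/4 (u(F) = -(11 - F)/4 = -11/4 + F/4)
(-38 - u(-1))*173 = (-38 - (-11/4 + (¼)*(-1)))*173 = (-38 - (-11/4 - ¼))*173 = (-38 - 1*(-3))*173 = (-38 + 3)*173 = -35*173 = -6055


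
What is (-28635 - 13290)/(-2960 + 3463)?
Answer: -41925/503 ≈ -83.350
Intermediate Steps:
(-28635 - 13290)/(-2960 + 3463) = -41925/503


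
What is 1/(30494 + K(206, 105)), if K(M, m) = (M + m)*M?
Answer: 1/94560 ≈ 1.0575e-5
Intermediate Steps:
K(M, m) = M*(M + m)
1/(30494 + K(206, 105)) = 1/(30494 + 206*(206 + 105)) = 1/(30494 + 206*311) = 1/(30494 + 64066) = 1/94560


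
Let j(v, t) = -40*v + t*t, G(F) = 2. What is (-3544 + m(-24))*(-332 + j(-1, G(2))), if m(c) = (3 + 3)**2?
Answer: 1010304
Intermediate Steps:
m(c) = 36 (m(c) = 6**2 = 36)
j(v, t) = t**2 - 40*v (j(v, t) = -40*v + t**2 = t**2 - 40*v)
(-3544 + m(-24))*(-332 + j(-1, G(2))) = (-3544 + 36)*(-332 + (2**2 - 40*(-1))) = -3508*(-332 + (4 + 40)) = -3508*(-332 + 44) = -3508*(-288) = 1010304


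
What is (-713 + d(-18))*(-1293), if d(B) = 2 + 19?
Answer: 894756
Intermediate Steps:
d(B) = 21
(-713 + d(-18))*(-1293) = (-713 + 21)*(-1293) = -692*(-1293) = 894756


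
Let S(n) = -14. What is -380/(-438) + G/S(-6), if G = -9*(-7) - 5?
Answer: -5021/1533 ≈ -3.2753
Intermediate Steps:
G = 58 (G = 63 - 5 = 58)
-380/(-438) + G/S(-6) = -380/(-438) + 58/(-14) = -380*(-1/438) + 58*(-1/14) = 190/219 - 29/7 = -5021/1533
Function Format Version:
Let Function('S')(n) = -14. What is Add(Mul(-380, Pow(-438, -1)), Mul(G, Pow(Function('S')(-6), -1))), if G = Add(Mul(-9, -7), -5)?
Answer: Rational(-5021, 1533) ≈ -3.2753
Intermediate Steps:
G = 58 (G = Add(63, -5) = 58)
Add(Mul(-380, Pow(-438, -1)), Mul(G, Pow(Function('S')(-6), -1))) = Add(Mul(-380, Pow(-438, -1)), Mul(58, Pow(-14, -1))) = Add(Mul(-380, Rational(-1, 438)), Mul(58, Rational(-1, 14))) = Add(Rational(190, 219), Rational(-29, 7)) = Rational(-5021, 1533)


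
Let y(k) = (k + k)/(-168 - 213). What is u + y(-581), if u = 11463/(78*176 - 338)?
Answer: 19926583/5101590 ≈ 3.9060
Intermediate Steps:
y(k) = -2*k/381 (y(k) = (2*k)/(-381) = (2*k)*(-1/381) = -2*k/381)
u = 11463/13390 (u = 11463/(13728 - 338) = 11463/13390 ≈ 0.85609)
u + y(-581) = 11463/13390 - 2/381*(-581) = 11463/13390 + 1162/381 = 19926583/5101590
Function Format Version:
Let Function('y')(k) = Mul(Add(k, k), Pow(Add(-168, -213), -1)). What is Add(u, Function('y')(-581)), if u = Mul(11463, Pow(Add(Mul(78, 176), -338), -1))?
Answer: Rational(19926583, 5101590) ≈ 3.9060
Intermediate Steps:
Function('y')(k) = Mul(Rational(-2, 381), k) (Function('y')(k) = Mul(Mul(2, k), Pow(-381, -1)) = Mul(Mul(2, k), Rational(-1, 381)) = Mul(Rational(-2, 381), k))
u = Rational(11463, 13390) (u = Mul(11463, Pow(Add(13728, -338), -1)) = Mul(11463, Pow(13390, -1)) = Mul(11463, Rational(1, 13390)) = Rational(11463, 13390) ≈ 0.85609)
Add(u, Function('y')(-581)) = Add(Rational(11463, 13390), Mul(Rational(-2, 381), -581)) = Add(Rational(11463, 13390), Rational(1162, 381)) = Rational(19926583, 5101590)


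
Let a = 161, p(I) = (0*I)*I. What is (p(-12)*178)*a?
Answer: 0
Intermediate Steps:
p(I) = 0 (p(I) = 0*I = 0)
(p(-12)*178)*a = (0*178)*161 = 0*161 = 0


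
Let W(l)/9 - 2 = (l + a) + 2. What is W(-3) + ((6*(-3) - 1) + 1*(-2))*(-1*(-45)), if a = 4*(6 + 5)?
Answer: -540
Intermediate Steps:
a = 44 (a = 4*11 = 44)
W(l) = 432 + 9*l (W(l) = 18 + 9*((l + 44) + 2) = 18 + 9*((44 + l) + 2) = 18 + 9*(46 + l) = 18 + (414 + 9*l) = 432 + 9*l)
W(-3) + ((6*(-3) - 1) + 1*(-2))*(-1*(-45)) = (432 + 9*(-3)) + ((6*(-3) - 1) + 1*(-2))*(-1*(-45)) = (432 - 27) + ((-18 - 1) - 2)*45 = 405 + (-19 - 2)*45 = 405 - 21*45 = 405 - 945 = -540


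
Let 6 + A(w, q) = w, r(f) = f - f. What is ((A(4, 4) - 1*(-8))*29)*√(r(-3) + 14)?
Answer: 174*√14 ≈ 651.05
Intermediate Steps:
r(f) = 0
A(w, q) = -6 + w
((A(4, 4) - 1*(-8))*29)*√(r(-3) + 14) = (((-6 + 4) - 1*(-8))*29)*√(0 + 14) = ((-2 + 8)*29)*√14 = (6*29)*√14 = 174*√14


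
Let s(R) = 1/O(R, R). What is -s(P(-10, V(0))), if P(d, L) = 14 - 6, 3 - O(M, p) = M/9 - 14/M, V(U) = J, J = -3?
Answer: -36/139 ≈ -0.25899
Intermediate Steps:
V(U) = -3
O(M, p) = 3 + 14/M - M/9 (O(M, p) = 3 - (M/9 - 14/M) = 3 - (-14/M + M/9) = 3 + (14/M - M/9) = 3 + 14/M - M/9)
P(d, L) = 8
s(R) = 1/(3 + 14/R - R/9)
-s(P(-10, V(0))) = -9*8/(126 + 8*(27 - 1*8)) = -9*8/(126 + 8*(27 - 8)) = -9*8/(126 + 8*19) = -9*8/(126 + 152) = -9*8/278 = -1*36/139 = -36/139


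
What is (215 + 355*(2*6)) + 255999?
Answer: 260474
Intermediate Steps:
(215 + 355*(2*6)) + 255999 = (215 + 355*12) + 255999 = (215 + 4260) + 255999 = 4475 + 255999 = 260474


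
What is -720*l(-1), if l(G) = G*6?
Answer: 4320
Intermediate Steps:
l(G) = 6*G
-720*l(-1) = -4320*(-1) = -720*(-6) = 4320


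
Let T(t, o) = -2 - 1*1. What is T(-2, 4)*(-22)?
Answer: 66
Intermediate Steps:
T(t, o) = -3 (T(t, o) = -2 - 1 = -3)
T(-2, 4)*(-22) = -3*(-22) = 66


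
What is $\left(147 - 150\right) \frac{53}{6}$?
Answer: $- \frac{53}{2} \approx -26.5$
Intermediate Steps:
$\left(147 - 150\right) \frac{53}{6} = - 3 \cdot 53 \cdot \frac{1}{6} = \left(-3\right) \frac{53}{6} = - \frac{53}{2}$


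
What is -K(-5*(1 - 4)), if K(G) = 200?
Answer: -200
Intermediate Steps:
-K(-5*(1 - 4)) = -1*200 = -200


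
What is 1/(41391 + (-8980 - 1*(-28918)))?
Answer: 1/61329 ≈ 1.6306e-5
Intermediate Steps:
1/(41391 + (-8980 - 1*(-28918))) = 1/(41391 + (-8980 + 28918)) = 1/(41391 + 19938) = 1/61329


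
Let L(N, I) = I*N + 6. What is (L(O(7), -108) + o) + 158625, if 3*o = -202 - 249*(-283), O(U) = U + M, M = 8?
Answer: 541298/3 ≈ 1.8043e+5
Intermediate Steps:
O(U) = 8 + U (O(U) = U + 8 = 8 + U)
L(N, I) = 6 + I*N
o = 70265/3 (o = (-202 - 249*(-283))/3 = (-202 + 70467)/3 = (⅓)*70265 = 70265/3 ≈ 23422.)
(L(O(7), -108) + o) + 158625 = ((6 - 108*(8 + 7)) + 70265/3) + 158625 = ((6 - 108*15) + 70265/3) + 158625 = ((6 - 1620) + 70265/3) + 158625 = (-1614 + 70265/3) + 158625 = 65423/3 + 158625 = 541298/3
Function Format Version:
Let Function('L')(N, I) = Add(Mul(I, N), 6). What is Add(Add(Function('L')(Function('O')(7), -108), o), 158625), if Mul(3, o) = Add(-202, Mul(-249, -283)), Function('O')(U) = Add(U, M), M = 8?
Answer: Rational(541298, 3) ≈ 1.8043e+5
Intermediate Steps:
Function('O')(U) = Add(8, U) (Function('O')(U) = Add(U, 8) = Add(8, U))
Function('L')(N, I) = Add(6, Mul(I, N))
o = Rational(70265, 3) (o = Mul(Rational(1, 3), Add(-202, Mul(-249, -283))) = Mul(Rational(1, 3), Add(-202, 70467)) = Mul(Rational(1, 3), 70265) = Rational(70265, 3) ≈ 23422.)
Add(Add(Function('L')(Function('O')(7), -108), o), 158625) = Add(Add(Add(6, Mul(-108, Add(8, 7))), Rational(70265, 3)), 158625) = Add(Add(Add(6, Mul(-108, 15)), Rational(70265, 3)), 158625) = Add(Add(Add(6, -1620), Rational(70265, 3)), 158625) = Add(Add(-1614, Rational(70265, 3)), 158625) = Add(Rational(65423, 3), 158625) = Rational(541298, 3)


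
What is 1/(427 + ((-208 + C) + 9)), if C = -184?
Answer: 1/44 ≈ 0.022727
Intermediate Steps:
1/(427 + ((-208 + C) + 9)) = 1/(427 + ((-208 - 184) + 9)) = 1/(427 + (-392 + 9)) = 1/(427 - 383) = 1/44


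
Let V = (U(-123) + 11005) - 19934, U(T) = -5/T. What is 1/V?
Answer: -123/1098262 ≈ -0.00011200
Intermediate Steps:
V = -1098262/123 (V = (-5/(-123) + 11005) - 19934 = (-5*(-1/123) + 11005) - 19934 = (5/123 + 11005) - 19934 = 1353620/123 - 19934 = -1098262/123 ≈ -8929.0)
1/V = 1/(-1098262/123) = -123/1098262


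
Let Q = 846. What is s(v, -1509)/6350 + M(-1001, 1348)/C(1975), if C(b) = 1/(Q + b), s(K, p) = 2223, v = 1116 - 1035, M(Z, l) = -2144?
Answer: -38406220177/6350 ≈ -6.0482e+6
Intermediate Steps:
v = 81
C(b) = 1/(846 + b)
s(v, -1509)/6350 + M(-1001, 1348)/C(1975) = 2223/6350 - 2144/(1/(846 + 1975)) = 2223*(1/6350) - 2144/(1/2821) = 2223/6350 - 2144/1/2821 = 2223/6350 - 2144*2821 = 2223/6350 - 6048224 = -38406220177/6350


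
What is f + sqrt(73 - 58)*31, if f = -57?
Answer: -57 + 31*sqrt(15) ≈ 63.063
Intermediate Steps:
f + sqrt(73 - 58)*31 = -57 + sqrt(73 - 58)*31 = -57 + sqrt(15)*31 = -57 + 31*sqrt(15)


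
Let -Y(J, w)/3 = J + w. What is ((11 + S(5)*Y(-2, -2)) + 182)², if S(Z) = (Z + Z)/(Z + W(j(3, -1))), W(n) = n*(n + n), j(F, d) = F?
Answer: 20784481/529 ≈ 39290.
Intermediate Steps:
Y(J, w) = -3*J - 3*w (Y(J, w) = -3*(J + w) = -3*J - 3*w)
W(n) = 2*n² (W(n) = n*(2*n) = 2*n²)
S(Z) = 2*Z/(18 + Z) (S(Z) = (Z + Z)/(Z + 2*3²) = (2*Z)/(Z + 2*9) = (2*Z)/(Z + 18) = (2*Z)/(18 + Z) = 2*Z/(18 + Z))
((11 + S(5)*Y(-2, -2)) + 182)² = ((11 + (2*5/(18 + 5))*(-3*(-2) - 3*(-2))) + 182)² = ((11 + (2*5/23)*(6 + 6)) + 182)² = ((11 + (2*5*(1/23))*12) + 182)² = ((11 + (10/23)*12) + 182)² = ((11 + 120/23) + 182)² = (373/23 + 182)² = (4559/23)² = 20784481/529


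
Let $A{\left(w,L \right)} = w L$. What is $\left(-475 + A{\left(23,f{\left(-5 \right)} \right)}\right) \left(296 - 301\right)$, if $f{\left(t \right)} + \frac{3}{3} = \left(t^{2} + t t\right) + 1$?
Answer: $-3375$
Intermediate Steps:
$f{\left(t \right)} = 2 t^{2}$ ($f{\left(t \right)} = -1 + \left(\left(t^{2} + t t\right) + 1\right) = -1 + \left(\left(t^{2} + t^{2}\right) + 1\right) = -1 + \left(2 t^{2} + 1\right) = -1 + \left(1 + 2 t^{2}\right) = 2 t^{2}$)
$A{\left(w,L \right)} = L w$
$\left(-475 + A{\left(23,f{\left(-5 \right)} \right)}\right) \left(296 - 301\right) = \left(-475 + 2 \left(-5\right)^{2} \cdot 23\right) \left(296 - 301\right) = \left(-475 + 2 \cdot 25 \cdot 23\right) \left(-5\right) = \left(-475 + 50 \cdot 23\right) \left(-5\right) = \left(-475 + 1150\right) \left(-5\right) = 675 \left(-5\right) = -3375$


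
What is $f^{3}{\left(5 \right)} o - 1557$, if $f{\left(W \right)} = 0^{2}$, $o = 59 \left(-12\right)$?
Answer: $-1557$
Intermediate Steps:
$o = -708$
$f{\left(W \right)} = 0$
$f^{3}{\left(5 \right)} o - 1557 = 0^{3} \left(-708\right) - 1557 = 0 \left(-708\right) - 1557 = 0 - 1557 = -1557$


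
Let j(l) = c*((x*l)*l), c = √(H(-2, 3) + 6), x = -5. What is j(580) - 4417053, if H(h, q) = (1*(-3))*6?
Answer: -4417053 - 3364000*I*√3 ≈ -4.4171e+6 - 5.8266e+6*I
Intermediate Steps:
H(h, q) = -18 (H(h, q) = -3*6 = -18)
c = 2*I*√3 (c = √(-18 + 6) = √(-12) = 2*I*√3 ≈ 3.4641*I)
j(l) = -10*I*√3*l² (j(l) = (2*I*√3)*((-5*l)*l) = (2*I*√3)*(-5*l²) = -10*I*√3*l²)
j(580) - 4417053 = -10*I*√3*580² - 4417053 = -10*I*√3*336400 - 4417053 = -3364000*I*√3 - 4417053 = -4417053 - 3364000*I*√3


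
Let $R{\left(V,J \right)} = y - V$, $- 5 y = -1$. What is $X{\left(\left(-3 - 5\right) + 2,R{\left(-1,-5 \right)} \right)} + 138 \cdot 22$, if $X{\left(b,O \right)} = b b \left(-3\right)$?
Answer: $2928$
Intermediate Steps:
$y = \frac{1}{5}$ ($y = \left(- \frac{1}{5}\right) \left(-1\right) = \frac{1}{5} \approx 0.2$)
$R{\left(V,J \right)} = \frac{1}{5} - V$
$X{\left(b,O \right)} = - 3 b^{2}$ ($X{\left(b,O \right)} = b^{2} \left(-3\right) = - 3 b^{2}$)
$X{\left(\left(-3 - 5\right) + 2,R{\left(-1,-5 \right)} \right)} + 138 \cdot 22 = - 3 \left(\left(-3 - 5\right) + 2\right)^{2} + 138 \cdot 22 = - 3 \left(-8 + 2\right)^{2} + 3036 = - 3 \left(-6\right)^{2} + 3036 = \left(-3\right) 36 + 3036 = -108 + 3036 = 2928$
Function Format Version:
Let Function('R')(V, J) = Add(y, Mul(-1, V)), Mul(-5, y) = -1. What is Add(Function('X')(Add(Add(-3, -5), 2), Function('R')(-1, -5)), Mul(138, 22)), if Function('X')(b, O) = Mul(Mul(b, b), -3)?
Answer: 2928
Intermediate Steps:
y = Rational(1, 5) (y = Mul(Rational(-1, 5), -1) = Rational(1, 5) ≈ 0.20000)
Function('R')(V, J) = Add(Rational(1, 5), Mul(-1, V))
Function('X')(b, O) = Mul(-3, Pow(b, 2)) (Function('X')(b, O) = Mul(Pow(b, 2), -3) = Mul(-3, Pow(b, 2)))
Add(Function('X')(Add(Add(-3, -5), 2), Function('R')(-1, -5)), Mul(138, 22)) = Add(Mul(-3, Pow(Add(Add(-3, -5), 2), 2)), Mul(138, 22)) = Add(Mul(-3, Pow(Add(-8, 2), 2)), 3036) = Add(Mul(-3, Pow(-6, 2)), 3036) = Add(Mul(-3, 36), 3036) = Add(-108, 3036) = 2928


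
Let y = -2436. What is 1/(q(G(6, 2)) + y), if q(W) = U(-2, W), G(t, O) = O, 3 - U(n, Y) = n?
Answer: -1/2431 ≈ -0.00041135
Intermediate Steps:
U(n, Y) = 3 - n
q(W) = 5 (q(W) = 3 - 1*(-2) = 3 + 2 = 5)
1/(q(G(6, 2)) + y) = 1/(5 - 2436) = 1/(-2431) = -1/2431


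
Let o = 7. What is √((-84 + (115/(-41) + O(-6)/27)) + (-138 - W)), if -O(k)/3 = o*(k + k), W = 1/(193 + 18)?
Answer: 8*I*√2267747187/25953 ≈ 14.679*I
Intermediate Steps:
W = 1/211 ≈ 0.0047393
O(k) = -42*k (O(k) = -21*(k + k) = -21*2*k = -42*k)
√((-84 + (115/(-41) + O(-6)/27)) + (-138 - W)) = √((-84 + (115/(-41) - 42*(-6)/27)) + (-138 - 1*1/211)) = √((-84 + (115*(-1/41) + 252*(1/27))) + (-138 - 1/211)) = √((-84 + (-115/41 + 28/3)) - 29119/211) = √((-84 + 803/123) - 29119/211) = √(-9529/123 - 29119/211) = √(-5592256/25953) = 8*I*√2267747187/25953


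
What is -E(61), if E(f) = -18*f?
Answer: 1098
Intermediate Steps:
-E(61) = -(-18)*61 = -1*(-1098) = 1098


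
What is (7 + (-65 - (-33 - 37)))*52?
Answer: 624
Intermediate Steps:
(7 + (-65 - (-33 - 37)))*52 = (7 + (-65 - 1*(-70)))*52 = (7 + (-65 + 70))*52 = (7 + 5)*52 = 12*52 = 624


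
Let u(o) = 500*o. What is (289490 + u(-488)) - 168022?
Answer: -122532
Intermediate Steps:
(289490 + u(-488)) - 168022 = (289490 + 500*(-488)) - 168022 = (289490 - 244000) - 168022 = 45490 - 168022 = -122532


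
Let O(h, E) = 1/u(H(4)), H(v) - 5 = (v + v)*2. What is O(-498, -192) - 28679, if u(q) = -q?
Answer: -602260/21 ≈ -28679.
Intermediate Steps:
H(v) = 5 + 4*v (H(v) = 5 + (v + v)*2 = 5 + (2*v)*2 = 5 + 4*v)
O(h, E) = -1/21 (O(h, E) = 1/(-(5 + 4*4)) = 1/(-(5 + 16)) = 1/(-1*21) = 1/(-21) = -1/21)
O(-498, -192) - 28679 = -1/21 - 28679 = -602260/21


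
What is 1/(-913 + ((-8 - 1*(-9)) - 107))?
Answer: -1/1019 ≈ -0.00098135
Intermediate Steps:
1/(-913 + ((-8 - 1*(-9)) - 107)) = 1/(-913 + ((-8 + 9) - 107)) = 1/(-913 + (1 - 107)) = 1/(-913 - 106) = 1/(-1019) = -1/1019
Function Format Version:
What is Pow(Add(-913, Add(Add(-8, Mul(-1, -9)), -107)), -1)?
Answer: Rational(-1, 1019) ≈ -0.00098135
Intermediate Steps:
Pow(Add(-913, Add(Add(-8, Mul(-1, -9)), -107)), -1) = Pow(Add(-913, Add(Add(-8, 9), -107)), -1) = Pow(Add(-913, Add(1, -107)), -1) = Pow(Add(-913, -106), -1) = Pow(-1019, -1) = Rational(-1, 1019)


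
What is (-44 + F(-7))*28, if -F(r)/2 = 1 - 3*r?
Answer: -2464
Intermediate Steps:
F(r) = -2 + 6*r (F(r) = -2*(1 - 3*r) = -2 + 6*r)
(-44 + F(-7))*28 = (-44 + (-2 + 6*(-7)))*28 = (-44 + (-2 - 42))*28 = (-44 - 44)*28 = -88*28 = -2464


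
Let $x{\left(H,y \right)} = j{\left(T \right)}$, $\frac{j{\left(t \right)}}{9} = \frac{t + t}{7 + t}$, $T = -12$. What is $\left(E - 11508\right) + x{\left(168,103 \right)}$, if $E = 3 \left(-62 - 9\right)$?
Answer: $- \frac{58389}{5} \approx -11678.0$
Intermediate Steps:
$E = -213$ ($E = 3 \left(-71\right) = -213$)
$j{\left(t \right)} = \frac{18 t}{7 + t}$ ($j{\left(t \right)} = 9 \frac{t + t}{7 + t} = 9 \frac{2 t}{7 + t} = \frac{18 t}{7 + t}$)
$x{\left(H,y \right)} = \frac{216}{5}$ ($x{\left(H,y \right)} = 18 \left(-12\right) \frac{1}{7 - 12} = 18 \left(-12\right) \frac{1}{-5} = 18 \left(-12\right) \left(- \frac{1}{5}\right) = \frac{216}{5}$)
$\left(E - 11508\right) + x{\left(168,103 \right)} = \left(-213 - 11508\right) + \frac{216}{5} = -11721 + \frac{216}{5} = - \frac{58389}{5}$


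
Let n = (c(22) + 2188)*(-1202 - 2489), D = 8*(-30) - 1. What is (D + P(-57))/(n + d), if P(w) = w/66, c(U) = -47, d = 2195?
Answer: 5321/173805192 ≈ 3.0615e-5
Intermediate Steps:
P(w) = w/66 (P(w) = w*(1/66) = w/66)
D = -241 (D = -240 - 1 = -241)
n = -7902431 (n = (-47 + 2188)*(-1202 - 2489) = 2141*(-3691) = -7902431)
(D + P(-57))/(n + d) = (-241 + (1/66)*(-57))/(-7902431 + 2195) = (-241 - 19/22)/(-7900236) = -5321/22*(-1/7900236) = 5321/173805192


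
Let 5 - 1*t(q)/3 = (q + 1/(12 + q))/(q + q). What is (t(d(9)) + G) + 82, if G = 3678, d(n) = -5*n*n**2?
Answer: 16656587482/4414095 ≈ 3773.5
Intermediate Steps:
d(n) = -5*n**3
t(q) = 15 - 3*(q + 1/(12 + q))/(2*q) (t(q) = 15 - 3*(q + 1/(12 + q))/(q + q) = 15 - 3*(q + 1/(12 + q))/(2*q))
(t(d(9)) + G) + 82 = (3*(-1 + 9*(-5*9**3)**2 + 108*(-5*9**3))/(2*((-5*9**3))*(12 - 5*9**3)) + 3678) + 82 = (3*(-1 + 9*(-5*729)**2 + 108*(-5*729))/(2*((-5*729))*(12 - 5*729)) + 3678) + 82 = ((3/2)*(-1 + 9*(-3645)**2 + 108*(-3645))/(-3645*(12 - 3645)) + 3678) + 82 = ((3/2)*(-1/3645)*(-1 + 9*13286025 - 393660)/(-3633) + 3678) + 82 = ((3/2)*(-1/3645)*(-1/3633)*(-1 + 119574225 - 393660) + 3678) + 82 = ((3/2)*(-1/3645)*(-1/3633)*119180564 + 3678) + 82 = (59590282/4414095 + 3678) + 82 = 16294631692/4414095 + 82 = 16656587482/4414095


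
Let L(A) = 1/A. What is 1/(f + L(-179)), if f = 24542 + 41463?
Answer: 179/11814894 ≈ 1.5150e-5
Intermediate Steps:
f = 66005
1/(f + L(-179)) = 1/(66005 + 1/(-179)) = 1/(66005 - 1/179) = 1/(11814894/179) = 179/11814894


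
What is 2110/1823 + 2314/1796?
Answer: 4003991/1637054 ≈ 2.4459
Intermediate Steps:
2110/1823 + 2314/1796 = 2110*(1/1823) + 2314*(1/1796) = 2110/1823 + 1157/898 = 4003991/1637054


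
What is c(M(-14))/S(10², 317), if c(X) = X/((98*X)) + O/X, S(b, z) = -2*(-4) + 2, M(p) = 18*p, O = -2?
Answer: 4/2205 ≈ 0.0018141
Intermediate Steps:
S(b, z) = 10 (S(b, z) = 8 + 2 = 10)
c(X) = 1/98 - 2/X (c(X) = X/((98*X)) - 2/X = X*(1/(98*X)) - 2/X = 1/98 - 2/X)
c(M(-14))/S(10², 317) = ((-196 + 18*(-14))/(98*((18*(-14)))))/10 = ((1/98)*(-196 - 252)/(-252))*(⅒) = ((1/98)*(-1/252)*(-448))*(⅒) = (8/441)*(⅒) = 4/2205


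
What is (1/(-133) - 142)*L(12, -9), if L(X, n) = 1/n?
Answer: 18887/1197 ≈ 15.779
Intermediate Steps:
(1/(-133) - 142)*L(12, -9) = (1/(-133) - 142)/(-9) = (-1/133 - 142)*(-⅑) = -18887/133*(-⅑) = 18887/1197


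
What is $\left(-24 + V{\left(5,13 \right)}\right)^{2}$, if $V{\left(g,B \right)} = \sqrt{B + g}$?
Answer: $594 - 144 \sqrt{2} \approx 390.35$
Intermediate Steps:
$\left(-24 + V{\left(5,13 \right)}\right)^{2} = \left(-24 + \sqrt{13 + 5}\right)^{2} = \left(-24 + \sqrt{18}\right)^{2} = \left(-24 + 3 \sqrt{2}\right)^{2}$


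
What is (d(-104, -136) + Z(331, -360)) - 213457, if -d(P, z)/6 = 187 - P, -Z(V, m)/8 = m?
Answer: -212323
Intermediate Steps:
Z(V, m) = -8*m
d(P, z) = -1122 + 6*P (d(P, z) = -6*(187 - P) = -1122 + 6*P)
(d(-104, -136) + Z(331, -360)) - 213457 = ((-1122 + 6*(-104)) - 8*(-360)) - 213457 = ((-1122 - 624) + 2880) - 213457 = (-1746 + 2880) - 213457 = 1134 - 213457 = -212323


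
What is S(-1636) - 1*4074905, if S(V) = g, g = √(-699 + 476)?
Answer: -4074905 + I*√223 ≈ -4.0749e+6 + 14.933*I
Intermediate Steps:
g = I*√223 (g = √(-223) = I*√223 ≈ 14.933*I)
S(V) = I*√223
S(-1636) - 1*4074905 = I*√223 - 1*4074905 = I*√223 - 4074905 = -4074905 + I*√223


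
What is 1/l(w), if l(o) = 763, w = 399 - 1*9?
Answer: 1/763 ≈ 0.0013106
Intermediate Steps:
w = 390 (w = 399 - 9 = 390)
1/l(w) = 1/763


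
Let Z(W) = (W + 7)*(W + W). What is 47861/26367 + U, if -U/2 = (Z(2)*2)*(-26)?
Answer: 8978719/2397 ≈ 3745.8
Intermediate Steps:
Z(W) = 2*W*(7 + W) (Z(W) = (7 + W)*(2*W) = 2*W*(7 + W))
U = 3744 (U = -2*(2*2*(7 + 2))*2*(-26) = -2*(2*2*9)*2*(-26) = -2*36*2*(-26) = -144*(-26) = -2*(-1872) = 3744)
47861/26367 + U = 47861/26367 + 3744 = 47861*(1/26367) + 3744 = 4351/2397 + 3744 = 8978719/2397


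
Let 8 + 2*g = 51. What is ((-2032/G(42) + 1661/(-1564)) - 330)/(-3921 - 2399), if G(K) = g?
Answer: 28620679/425032640 ≈ 0.067338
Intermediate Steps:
g = 43/2 (g = -4 + (1/2)*51 = -4 + 51/2 = 43/2 ≈ 21.500)
G(K) = 43/2
((-2032/G(42) + 1661/(-1564)) - 330)/(-3921 - 2399) = ((-2032/43/2 + 1661/(-1564)) - 330)/(-3921 - 2399) = ((-2032*2/43 + 1661*(-1/1564)) - 330)/(-6320) = ((-4064/43 - 1661/1564) - 330)*(-1/6320) = (-6427519/67252 - 330)*(-1/6320) = -28620679/67252*(-1/6320) = 28620679/425032640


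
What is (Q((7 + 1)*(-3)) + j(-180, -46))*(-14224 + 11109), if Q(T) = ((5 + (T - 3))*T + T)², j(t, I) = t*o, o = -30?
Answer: -808080840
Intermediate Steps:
j(t, I) = -30*t (j(t, I) = t*(-30) = -30*t)
Q(T) = (T + T*(2 + T))² (Q(T) = ((5 + (-3 + T))*T + T)² = ((2 + T)*T + T)² = (T*(2 + T) + T)² = (T + T*(2 + T))²)
(Q((7 + 1)*(-3)) + j(-180, -46))*(-14224 + 11109) = (((7 + 1)*(-3))²*(3 + (7 + 1)*(-3))² - 30*(-180))*(-14224 + 11109) = ((8*(-3))²*(3 + 8*(-3))² + 5400)*(-3115) = ((-24)²*(3 - 24)² + 5400)*(-3115) = (576*(-21)² + 5400)*(-3115) = (576*441 + 5400)*(-3115) = (254016 + 5400)*(-3115) = 259416*(-3115) = -808080840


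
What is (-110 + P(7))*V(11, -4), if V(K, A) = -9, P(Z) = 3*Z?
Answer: 801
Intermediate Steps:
(-110 + P(7))*V(11, -4) = (-110 + 3*7)*(-9) = (-110 + 21)*(-9) = -89*(-9) = 801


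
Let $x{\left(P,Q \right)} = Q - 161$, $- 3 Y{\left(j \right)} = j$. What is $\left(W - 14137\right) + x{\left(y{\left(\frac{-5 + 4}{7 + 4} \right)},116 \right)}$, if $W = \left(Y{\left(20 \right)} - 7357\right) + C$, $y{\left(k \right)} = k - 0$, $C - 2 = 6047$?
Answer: $- \frac{46490}{3} \approx -15497.0$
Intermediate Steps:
$C = 6049$ ($C = 2 + 6047 = 6049$)
$Y{\left(j \right)} = - \frac{j}{3}$
$y{\left(k \right)} = k$ ($y{\left(k \right)} = k + 0 = k$)
$W = - \frac{3944}{3}$ ($W = \left(\left(- \frac{1}{3}\right) 20 - 7357\right) + 6049 = \left(- \frac{20}{3} - 7357\right) + 6049 = - \frac{22091}{3} + 6049 = - \frac{3944}{3} \approx -1314.7$)
$x{\left(P,Q \right)} = -161 + Q$
$\left(W - 14137\right) + x{\left(y{\left(\frac{-5 + 4}{7 + 4} \right)},116 \right)} = \left(- \frac{3944}{3} - 14137\right) + \left(-161 + 116\right) = - \frac{46355}{3} - 45 = - \frac{46490}{3}$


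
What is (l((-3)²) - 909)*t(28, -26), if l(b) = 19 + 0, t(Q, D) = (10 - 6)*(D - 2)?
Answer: 99680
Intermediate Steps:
t(Q, D) = -8 + 4*D (t(Q, D) = 4*(-2 + D) = -8 + 4*D)
l(b) = 19
(l((-3)²) - 909)*t(28, -26) = (19 - 909)*(-8 + 4*(-26)) = -890*(-8 - 104) = -890*(-112) = 99680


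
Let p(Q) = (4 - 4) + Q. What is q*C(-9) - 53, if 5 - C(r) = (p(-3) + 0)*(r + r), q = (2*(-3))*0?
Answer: -53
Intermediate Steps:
q = 0 (q = -6*0 = 0)
p(Q) = Q (p(Q) = 0 + Q = Q)
C(r) = 5 + 6*r (C(r) = 5 - (-3 + 0)*(r + r) = 5 - (-3)*2*r = 5 - (-6)*r = 5 + 6*r)
q*C(-9) - 53 = 0*(5 + 6*(-9)) - 53 = 0*(5 - 54) - 53 = 0*(-49) - 53 = 0 - 53 = -53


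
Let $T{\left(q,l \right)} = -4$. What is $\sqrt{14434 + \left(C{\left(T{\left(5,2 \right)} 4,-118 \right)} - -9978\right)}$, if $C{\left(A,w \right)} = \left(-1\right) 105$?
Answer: $\sqrt{24307} \approx 155.91$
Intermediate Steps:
$C{\left(A,w \right)} = -105$
$\sqrt{14434 + \left(C{\left(T{\left(5,2 \right)} 4,-118 \right)} - -9978\right)} = \sqrt{14434 - -9873} = \sqrt{14434 + \left(-105 + 9978\right)} = \sqrt{14434 + 9873} = \sqrt{24307}$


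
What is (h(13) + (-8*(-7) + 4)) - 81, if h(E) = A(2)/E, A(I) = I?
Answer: -271/13 ≈ -20.846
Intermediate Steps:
h(E) = 2/E
(h(13) + (-8*(-7) + 4)) - 81 = (2/13 + (-8*(-7) + 4)) - 81 = (2*(1/13) + (56 + 4)) - 81 = (2/13 + 60) - 81 = 782/13 - 81 = -271/13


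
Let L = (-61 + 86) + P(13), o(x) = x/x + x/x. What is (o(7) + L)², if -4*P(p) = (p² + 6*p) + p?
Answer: 1444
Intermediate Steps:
P(p) = -7*p/4 - p²/4 (P(p) = -((p² + 6*p) + p)/4 = -(p² + 7*p)/4 = -7*p/4 - p²/4)
o(x) = 2 (o(x) = 1 + 1 = 2)
L = -40 (L = (-61 + 86) - ¼*13*(7 + 13) = 25 - ¼*13*20 = 25 - 65 = -40)
(o(7) + L)² = (2 - 40)² = (-38)² = 1444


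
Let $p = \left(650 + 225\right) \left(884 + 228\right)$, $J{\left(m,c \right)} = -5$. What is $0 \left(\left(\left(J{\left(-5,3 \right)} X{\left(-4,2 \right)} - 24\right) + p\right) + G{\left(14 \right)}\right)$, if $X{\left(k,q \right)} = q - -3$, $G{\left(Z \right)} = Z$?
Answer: $0$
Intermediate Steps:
$p = 973000$ ($p = 875 \cdot 1112 = 973000$)
$X{\left(k,q \right)} = 3 + q$ ($X{\left(k,q \right)} = q + 3 = 3 + q$)
$0 \left(\left(\left(J{\left(-5,3 \right)} X{\left(-4,2 \right)} - 24\right) + p\right) + G{\left(14 \right)}\right) = 0 \left(\left(\left(- 5 \left(3 + 2\right) - 24\right) + 973000\right) + 14\right) = 0 \left(\left(\left(\left(-5\right) 5 - 24\right) + 973000\right) + 14\right) = 0 \left(\left(\left(-25 - 24\right) + 973000\right) + 14\right) = 0 \left(\left(-49 + 973000\right) + 14\right) = 0 \left(972951 + 14\right) = 0 \cdot 972965 = 0$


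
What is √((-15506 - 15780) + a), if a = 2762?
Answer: 2*I*√7131 ≈ 168.89*I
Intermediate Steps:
√((-15506 - 15780) + a) = √((-15506 - 15780) + 2762) = √(-31286 + 2762) = √(-28524) = 2*I*√7131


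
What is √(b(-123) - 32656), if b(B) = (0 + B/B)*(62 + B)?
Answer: I*√32717 ≈ 180.88*I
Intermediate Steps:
b(B) = 62 + B (b(B) = (0 + 1)*(62 + B) = 1*(62 + B) = 62 + B)
√(b(-123) - 32656) = √((62 - 123) - 32656) = √(-61 - 32656) = √(-32717) = I*√32717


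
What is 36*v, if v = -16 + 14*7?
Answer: 2952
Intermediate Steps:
v = 82 (v = -16 + 98 = 82)
36*v = 36*82 = 2952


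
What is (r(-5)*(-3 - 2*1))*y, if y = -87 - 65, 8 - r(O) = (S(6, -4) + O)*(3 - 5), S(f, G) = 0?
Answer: -1520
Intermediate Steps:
r(O) = 8 + 2*O (r(O) = 8 - (0 + O)*(3 - 5) = 8 - O*(-2) = 8 - (-2)*O = 8 + 2*O)
y = -152
(r(-5)*(-3 - 2*1))*y = ((8 + 2*(-5))*(-3 - 2*1))*(-152) = ((8 - 10)*(-3 - 2))*(-152) = -2*(-5)*(-152) = 10*(-152) = -1520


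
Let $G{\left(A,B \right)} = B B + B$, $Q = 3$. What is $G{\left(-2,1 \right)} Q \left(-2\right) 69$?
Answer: $-828$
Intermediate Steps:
$G{\left(A,B \right)} = B + B^{2}$ ($G{\left(A,B \right)} = B^{2} + B = B + B^{2}$)
$G{\left(-2,1 \right)} Q \left(-2\right) 69 = 1 \left(1 + 1\right) 3 \left(-2\right) 69 = 1 \cdot 2 \cdot 3 \left(-2\right) 69 = 2 \cdot 3 \left(-2\right) 69 = 6 \left(-2\right) 69 = \left(-12\right) 69 = -828$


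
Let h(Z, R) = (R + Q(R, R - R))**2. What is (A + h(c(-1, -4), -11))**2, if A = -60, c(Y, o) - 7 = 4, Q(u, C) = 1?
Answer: 1600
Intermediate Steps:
c(Y, o) = 11 (c(Y, o) = 7 + 4 = 11)
h(Z, R) = (1 + R)**2 (h(Z, R) = (R + 1)**2 = (1 + R)**2)
(A + h(c(-1, -4), -11))**2 = (-60 + (1 - 11)**2)**2 = (-60 + (-10)**2)**2 = (-60 + 100)**2 = 40**2 = 1600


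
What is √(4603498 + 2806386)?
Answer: 2*√1852471 ≈ 2722.1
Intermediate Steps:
√(4603498 + 2806386) = √7409884 = 2*√1852471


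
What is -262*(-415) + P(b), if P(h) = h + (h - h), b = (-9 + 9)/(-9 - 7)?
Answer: 108730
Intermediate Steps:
b = 0 (b = 0/(-16) = 0*(-1/16) = 0)
P(h) = h (P(h) = h + 0 = h)
-262*(-415) + P(b) = -262*(-415) + 0 = 108730 + 0 = 108730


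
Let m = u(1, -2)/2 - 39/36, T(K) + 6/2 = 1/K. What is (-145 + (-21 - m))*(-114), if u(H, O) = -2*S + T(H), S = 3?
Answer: 36689/2 ≈ 18345.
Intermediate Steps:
T(K) = -3 + 1/K
u(H, O) = -9 + 1/H (u(H, O) = -2*3 + (-3 + 1/H) = -6 + (-3 + 1/H) = -9 + 1/H)
m = -61/12 (m = (-9 + 1/1)/2 - 39/36 = (-9 + 1)*(1/2) - 39*1/36 = -8*1/2 - 13/12 = -4 - 13/12 = -61/12 ≈ -5.0833)
(-145 + (-21 - m))*(-114) = (-145 + (-21 - 1*(-61/12)))*(-114) = (-145 + (-21 + 61/12))*(-114) = (-145 - 191/12)*(-114) = -1931/12*(-114) = 36689/2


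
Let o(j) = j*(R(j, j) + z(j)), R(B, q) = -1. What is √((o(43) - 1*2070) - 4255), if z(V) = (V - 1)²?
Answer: 2*√17371 ≈ 263.60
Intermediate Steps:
z(V) = (-1 + V)²
o(j) = j*(-1 + (-1 + j)²)
√((o(43) - 1*2070) - 4255) = √((43²*(-2 + 43) - 1*2070) - 4255) = √((1849*41 - 2070) - 4255) = √((75809 - 2070) - 4255) = √(73739 - 4255) = √69484 = 2*√17371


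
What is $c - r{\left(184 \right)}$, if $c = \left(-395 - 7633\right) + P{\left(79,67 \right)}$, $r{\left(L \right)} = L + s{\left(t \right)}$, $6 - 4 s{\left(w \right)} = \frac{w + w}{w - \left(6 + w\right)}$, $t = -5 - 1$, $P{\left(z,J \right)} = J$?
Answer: $-8146$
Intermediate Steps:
$t = -6$
$s{\left(w \right)} = \frac{3}{2} + \frac{w}{12}$ ($s{\left(w \right)} = \frac{3}{2} - \frac{\left(w + w\right) \frac{1}{w - \left(6 + w\right)}}{4} = \frac{3}{2} - \frac{2 w \frac{1}{-6}}{4} = \frac{3}{2} - \frac{2 w \left(- \frac{1}{6}\right)}{4} = \frac{3}{2} - \frac{\left(- \frac{1}{3}\right) w}{4} = \frac{3}{2} + \frac{w}{12}$)
$r{\left(L \right)} = 1 + L$ ($r{\left(L \right)} = L + \left(\frac{3}{2} + \frac{1}{12} \left(-6\right)\right) = L + \left(\frac{3}{2} - \frac{1}{2}\right) = L + 1 = 1 + L$)
$c = -7961$ ($c = \left(-395 - 7633\right) + 67 = -8028 + 67 = -7961$)
$c - r{\left(184 \right)} = -7961 - \left(1 + 184\right) = -7961 - 185 = -8146$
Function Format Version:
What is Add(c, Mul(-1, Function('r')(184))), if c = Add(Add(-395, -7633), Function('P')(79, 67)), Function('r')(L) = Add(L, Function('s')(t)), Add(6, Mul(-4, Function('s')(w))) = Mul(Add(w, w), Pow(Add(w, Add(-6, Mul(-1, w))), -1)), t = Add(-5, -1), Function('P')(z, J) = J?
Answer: -8146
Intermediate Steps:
t = -6
Function('s')(w) = Add(Rational(3, 2), Mul(Rational(1, 12), w)) (Function('s')(w) = Add(Rational(3, 2), Mul(Rational(-1, 4), Mul(Add(w, w), Pow(Add(w, Add(-6, Mul(-1, w))), -1)))) = Add(Rational(3, 2), Mul(Rational(-1, 4), Mul(Mul(2, w), Pow(-6, -1)))) = Add(Rational(3, 2), Mul(Rational(-1, 4), Mul(Mul(2, w), Rational(-1, 6)))) = Add(Rational(3, 2), Mul(Rational(-1, 4), Mul(Rational(-1, 3), w))) = Add(Rational(3, 2), Mul(Rational(1, 12), w)))
Function('r')(L) = Add(1, L) (Function('r')(L) = Add(L, Add(Rational(3, 2), Mul(Rational(1, 12), -6))) = Add(L, Add(Rational(3, 2), Rational(-1, 2))) = Add(L, 1) = Add(1, L))
c = -7961 (c = Add(Add(-395, -7633), 67) = Add(-8028, 67) = -7961)
Add(c, Mul(-1, Function('r')(184))) = Add(-7961, Mul(-1, Add(1, 184))) = Add(-7961, Mul(-1, 185)) = Add(-7961, -185) = -8146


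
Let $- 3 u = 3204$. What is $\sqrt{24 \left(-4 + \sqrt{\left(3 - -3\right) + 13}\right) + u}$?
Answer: $2 \sqrt{-291 + 6 \sqrt{19}} \approx 32.548 i$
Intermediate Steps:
$u = -1068$ ($u = \left(- \frac{1}{3}\right) 3204 = -1068$)
$\sqrt{24 \left(-4 + \sqrt{\left(3 - -3\right) + 13}\right) + u} = \sqrt{24 \left(-4 + \sqrt{\left(3 - -3\right) + 13}\right) - 1068} = \sqrt{24 \left(-4 + \sqrt{\left(3 + 3\right) + 13}\right) - 1068} = \sqrt{24 \left(-4 + \sqrt{6 + 13}\right) - 1068} = \sqrt{24 \left(-4 + \sqrt{19}\right) - 1068} = \sqrt{\left(-96 + 24 \sqrt{19}\right) - 1068} = \sqrt{-1164 + 24 \sqrt{19}}$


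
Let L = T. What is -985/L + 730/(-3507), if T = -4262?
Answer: 343135/14946834 ≈ 0.022957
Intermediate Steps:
L = -4262
-985/L + 730/(-3507) = -985/(-4262) + 730/(-3507) = -985*(-1/4262) + 730*(-1/3507) = 985/4262 - 730/3507 = 343135/14946834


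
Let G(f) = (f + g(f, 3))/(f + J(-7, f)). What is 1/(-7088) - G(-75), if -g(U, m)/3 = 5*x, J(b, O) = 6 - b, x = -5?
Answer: -1/7088 ≈ -0.00014108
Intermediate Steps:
g(U, m) = 75 (g(U, m) = -15*(-5) = -3*(-25) = 75)
G(f) = (75 + f)/(13 + f) (G(f) = (f + 75)/(f + (6 - 1*(-7))) = (75 + f)/(f + (6 + 7)) = (75 + f)/(f + 13) = (75 + f)/(13 + f))
1/(-7088) - G(-75) = 1/(-7088) - (75 - 75)/(13 - 75) = -1/7088 - 0/(-62) = -1/7088 - (-1)*0/62 = -1/7088 - 1*0 = -1/7088 + 0 = -1/7088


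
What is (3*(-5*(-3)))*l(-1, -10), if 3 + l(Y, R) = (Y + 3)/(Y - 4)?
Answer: -153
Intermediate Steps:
l(Y, R) = -3 + (3 + Y)/(-4 + Y) (l(Y, R) = -3 + (Y + 3)/(Y - 4) = -3 + (3 + Y)/(-4 + Y))
(3*(-5*(-3)))*l(-1, -10) = (3*(-5*(-3)))*((15 - 2*(-1))/(-4 - 1)) = (3*15)*((15 + 2)/(-5)) = 45*(-1/5*17) = 45*(-17/5) = -153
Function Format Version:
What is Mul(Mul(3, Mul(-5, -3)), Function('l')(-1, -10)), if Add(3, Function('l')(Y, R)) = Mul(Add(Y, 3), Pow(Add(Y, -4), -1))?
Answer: -153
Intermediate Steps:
Function('l')(Y, R) = Add(-3, Mul(Pow(Add(-4, Y), -1), Add(3, Y))) (Function('l')(Y, R) = Add(-3, Mul(Add(Y, 3), Pow(Add(Y, -4), -1))) = Add(-3, Mul(Add(3, Y), Pow(Add(-4, Y), -1))) = Add(-3, Mul(Pow(Add(-4, Y), -1), Add(3, Y))))
Mul(Mul(3, Mul(-5, -3)), Function('l')(-1, -10)) = Mul(Mul(3, Mul(-5, -3)), Mul(Pow(Add(-4, -1), -1), Add(15, Mul(-2, -1)))) = Mul(Mul(3, 15), Mul(Pow(-5, -1), Add(15, 2))) = Mul(45, Mul(Rational(-1, 5), 17)) = Mul(45, Rational(-17, 5)) = -153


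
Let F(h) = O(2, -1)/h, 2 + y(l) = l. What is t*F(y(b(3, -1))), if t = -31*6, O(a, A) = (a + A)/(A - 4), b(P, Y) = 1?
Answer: -186/5 ≈ -37.200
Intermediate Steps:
O(a, A) = (A + a)/(-4 + A)
y(l) = -2 + l
t = -186
F(h) = -1/(5*h) (F(h) = ((-1 + 2)/(-4 - 1))/h = (1/(-5))/h = (-1/5*1)/h = -1/(5*h))
t*F(y(b(3, -1))) = -(-186)/(5*(-2 + 1)) = -(-186)/(5*(-1)) = -(-186)*(-1)/5 = -186*1/5 = -186/5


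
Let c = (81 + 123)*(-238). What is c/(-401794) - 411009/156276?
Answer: -26258906299/10465126524 ≈ -2.5092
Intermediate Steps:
c = -48552 (c = 204*(-238) = -48552)
c/(-401794) - 411009/156276 = -48552/(-401794) - 411009/156276 = -48552*(-1/401794) - 411009*1/156276 = 24276/200897 - 137003/52092 = -26258906299/10465126524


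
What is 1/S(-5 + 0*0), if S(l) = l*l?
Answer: 1/25 ≈ 0.040000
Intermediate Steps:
S(l) = l**2
1/S(-5 + 0*0) = 1/((-5 + 0*0)**2) = 1/((-5 + 0)**2) = 1/((-5)**2) = 1/25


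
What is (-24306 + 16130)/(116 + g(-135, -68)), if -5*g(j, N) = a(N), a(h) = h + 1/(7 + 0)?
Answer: -57232/907 ≈ -63.100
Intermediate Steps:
a(h) = ⅐ + h (a(h) = h + 1/7 = h + ⅐ = ⅐ + h)
g(j, N) = -1/35 - N/5 (g(j, N) = -(⅐ + N)/5 = -1/35 - N/5)
(-24306 + 16130)/(116 + g(-135, -68)) = (-24306 + 16130)/(116 + (-1/35 - ⅕*(-68))) = -8176/(116 + (-1/35 + 68/5)) = -8176/(116 + 95/7) = -8176/907/7 = -8176*7/907 = -57232/907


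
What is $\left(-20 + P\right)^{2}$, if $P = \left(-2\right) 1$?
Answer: $484$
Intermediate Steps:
$P = -2$
$\left(-20 + P\right)^{2} = \left(-20 - 2\right)^{2} = \left(-22\right)^{2} = 484$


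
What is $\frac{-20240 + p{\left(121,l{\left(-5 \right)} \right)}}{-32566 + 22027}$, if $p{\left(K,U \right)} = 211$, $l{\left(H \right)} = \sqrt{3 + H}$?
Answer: $\frac{20029}{10539} \approx 1.9005$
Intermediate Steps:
$\frac{-20240 + p{\left(121,l{\left(-5 \right)} \right)}}{-32566 + 22027} = \frac{-20240 + 211}{-32566 + 22027} = - \frac{20029}{-10539} = \left(-20029\right) \left(- \frac{1}{10539}\right) = \frac{20029}{10539}$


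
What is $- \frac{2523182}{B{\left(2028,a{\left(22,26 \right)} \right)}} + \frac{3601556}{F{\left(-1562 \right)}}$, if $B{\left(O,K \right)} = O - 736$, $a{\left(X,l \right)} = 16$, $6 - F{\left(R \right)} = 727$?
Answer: $- \frac{462316041}{66538} \approx -6948.1$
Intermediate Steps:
$F{\left(R \right)} = -721$ ($F{\left(R \right)} = 6 - 727 = -721$)
$B{\left(O,K \right)} = -736 + O$
$- \frac{2523182}{B{\left(2028,a{\left(22,26 \right)} \right)}} + \frac{3601556}{F{\left(-1562 \right)}} = - \frac{2523182}{-736 + 2028} + \frac{3601556}{-721} = - \frac{2523182}{1292} + 3601556 \left(- \frac{1}{721}\right) = \left(-2523182\right) \frac{1}{1292} - \frac{514508}{103} = - \frac{1261591}{646} - \frac{514508}{103} = - \frac{462316041}{66538}$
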